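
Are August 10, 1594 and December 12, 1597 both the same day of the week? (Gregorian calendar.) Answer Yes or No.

From Aug 10, 1594 to Dec 12, 1597 is 1220 days.
1220 mod 7 = 2, so they are different weekdays.
(Aug 10, 1594 is a Wednesday; Dec 12, 1597 is a Friday.)

No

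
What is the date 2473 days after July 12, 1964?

April 20, 1971

+365 (one year) → Jul 12, 1965 (2108 left).
+365 (one year) → Jul 12, 1966 (1743 left).
+365 (one year) → Jul 12, 1967 (1378 left).
+366 (one year; includes Feb 29, 1968) → Jul 12, 1968 (1012 left).
+365 (one year) → Jul 12, 1969 (647 left).
+365 (one year) → Jul 12, 1970 (282 left).
Jul has 31 days: +20 → Aug 1, 1970 (262 left).
Aug has 31 days: +31 → Sep 1, 1970 (231 left).
Sep has 30 days: +30 → Oct 1, 1970 (201 left).
Oct has 31 days: +31 → Nov 1, 1970 (170 left).
Nov has 30 days: +30 → Dec 1, 1970 (140 left).
Dec has 31 days: +31 → Jan 1, 1971 (109 left).
Jan has 31 days: +31 → Feb 1, 1971 (78 left).
Feb has 28 days: +28 → Mar 1, 1971 (50 left).
Mar has 31 days: +31 → Apr 1, 1971 (19 left).
+19 → Apr 20, 1971.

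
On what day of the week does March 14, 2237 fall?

Doomsday rule: the anchor day for the 2200s is Friday. For year 37: 37÷12 = 3 r 1, and 1÷4 = 0, so 3+1+0 = 4.
Friday + 4 ≡ Tuesday — that's 2237's doomsday.
In March the doomsday date is Mar 14.
Mar 14 is the doomsday itself: Tuesday.

Tuesday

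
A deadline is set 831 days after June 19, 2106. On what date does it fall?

September 27, 2108

+365 (one year) → Jun 19, 2107 (466 left).
+366 (one year; includes Feb 29, 2108) → Jun 19, 2108 (100 left).
Jun has 30 days: +12 → Jul 1, 2108 (88 left).
Jul has 31 days: +31 → Aug 1, 2108 (57 left).
Aug has 31 days: +31 → Sep 1, 2108 (26 left).
+26 → Sep 27, 2108.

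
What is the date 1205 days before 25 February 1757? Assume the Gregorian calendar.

November 8, 1753

−366 (one year; includes Feb 29, 1756) → Feb 25, 1756 (839 left).
−365 (one year) → Feb 25, 1755 (474 left).
−365 (one year) → Feb 25, 1754 (109 left).
−25 → Jan 31, 1754 (end of Jan, 31 days; 84 left).
−31 → Dec 31, 1753 (end of Dec, 31 days; 53 left).
−31 → Nov 30, 1753 (end of Nov, 30 days; 22 left).
−22 → Nov 8, 1753.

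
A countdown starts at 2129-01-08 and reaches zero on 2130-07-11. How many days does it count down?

549

Jan 8, 2129 → Jan 8, 2130: 365 days.
Jan 8, 2130 → Feb 8, 2130: 31 days (January has 31).
Feb 8, 2130 → Mar 8, 2130: 28 days (February has 28).
Mar 8, 2130 → Apr 8, 2130: 31 days (March has 31).
Apr 8, 2130 → May 8, 2130: 30 days (April has 30).
May 8, 2130 → Jun 8, 2130: 31 days (May has 31).
Jun 8, 2130 → Jul 8, 2130: 30 days (June has 30).
Jul 8, 2130 → Jul 11, 2130: 3 days.
Total: 549 days.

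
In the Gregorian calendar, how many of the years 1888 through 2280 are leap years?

96

Multiples of 4 in [1888,2280]: 99.
Of those, multiples of 100: 4 (not leap unless ÷400).
Multiples of 400: 1.
Leap years = 99 − 4 + 1 = 96.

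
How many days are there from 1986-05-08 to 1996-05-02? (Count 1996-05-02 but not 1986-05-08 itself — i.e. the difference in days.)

May 8, 1986 → May 8, 1987: 365 days.
May 8, 1987 → May 8, 1988: 366 days (Feb 29, 1988 is in that span).
May 8, 1988 → May 8, 1989: 365 days.
May 8, 1989 → May 8, 1990: 365 days.
May 8, 1990 → May 8, 1991: 365 days.
May 8, 1991 → May 8, 1992: 366 days (Feb 29, 1992 is in that span).
May 8, 1992 → May 8, 1993: 365 days.
May 8, 1993 → May 8, 1994: 365 days.
May 8, 1994 → May 8, 1995: 365 days.
May 8, 1995 → Jun 8, 1995: 31 days (May has 31).
Jun 8, 1995 → Jul 8, 1995: 30 days (June has 30).
Jul 8, 1995 → Aug 8, 1995: 31 days (July has 31).
Aug 8, 1995 → Sep 8, 1995: 31 days (August has 31).
Sep 8, 1995 → Oct 8, 1995: 30 days (September has 30).
Oct 8, 1995 → Nov 8, 1995: 31 days (October has 31).
Nov 8, 1995 → Dec 8, 1995: 30 days (November has 30).
Dec 8, 1995 → Jan 8, 1996: 31 days (December has 31).
Jan 8, 1996 → Feb 8, 1996: 31 days (January has 31).
Feb 8, 1996 → Mar 8, 1996: 29 days (February has 29).
Mar 8, 1996 → Apr 8, 1996: 31 days (March has 31).
Apr 8, 1996 → May 2, 1996: 24 days.
Total: 3647 days.

3647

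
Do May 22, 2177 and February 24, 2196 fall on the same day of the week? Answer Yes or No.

From May 22, 2177 to Feb 24, 2196 is 6852 days.
6852 mod 7 = 6, so they are different weekdays.
(May 22, 2177 is a Thursday; Feb 24, 2196 is a Wednesday.)

No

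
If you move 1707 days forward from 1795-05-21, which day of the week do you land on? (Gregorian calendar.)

First find the weekday of May 21, 1795. Doomsday rule: the anchor day for the 1700s is Sunday. For year 95: 95÷12 = 7 r 11, and 11÷4 = 2, so 7+11+2 = 20.
Sunday + 20 ≡ Saturday — that's 1795's doomsday.
In May the doomsday date is May 9.
May 21 is 12 days after May 9; 12 mod 7 = 5, so Saturday + 5 = Thursday.
1707 mod 7 = 6, so 1707 days after a Thursday is Thursday + 6 = Wednesday.

Wednesday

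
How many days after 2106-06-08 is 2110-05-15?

1437

Jun 8, 2106 → Jun 8, 2107: 365 days.
Jun 8, 2107 → Jun 8, 2108: 366 days (Feb 29, 2108 is in that span).
Jun 8, 2108 → Jun 8, 2109: 365 days.
Jun 8, 2109 → Jul 8, 2109: 30 days (June has 30).
Jul 8, 2109 → Aug 8, 2109: 31 days (July has 31).
Aug 8, 2109 → Sep 8, 2109: 31 days (August has 31).
Sep 8, 2109 → Oct 8, 2109: 30 days (September has 30).
Oct 8, 2109 → Nov 8, 2109: 31 days (October has 31).
Nov 8, 2109 → Dec 8, 2109: 30 days (November has 30).
Dec 8, 2109 → Jan 8, 2110: 31 days (December has 31).
Jan 8, 2110 → Feb 8, 2110: 31 days (January has 31).
Feb 8, 2110 → Mar 8, 2110: 28 days (February has 28).
Mar 8, 2110 → Apr 8, 2110: 31 days (March has 31).
Apr 8, 2110 → May 8, 2110: 30 days (April has 30).
May 8, 2110 → May 15, 2110: 7 days.
Total: 1437 days.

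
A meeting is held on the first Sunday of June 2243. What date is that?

June 1, 2243 is a Thursday.
The first Sunday is therefore June 4 (3 days later).

June 4, 2243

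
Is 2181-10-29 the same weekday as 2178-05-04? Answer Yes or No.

From May 4, 2178 to Oct 29, 2181 is 1274 days.
1274 mod 7 = 0, so they are the same weekday.
(May 4, 2178 is a Monday; Oct 29, 2181 is a Monday.)

Yes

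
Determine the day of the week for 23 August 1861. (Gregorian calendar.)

Doomsday rule: the anchor day for the 1800s is Friday. For year 61: 61÷12 = 5 r 1, and 1÷4 = 0, so 5+1+0 = 6.
Friday + 6 ≡ Thursday — that's 1861's doomsday.
In August the doomsday date is Aug 8.
Aug 23 is 15 days after Aug 8; 15 mod 7 = 1, so Thursday + 1 = Friday.

Friday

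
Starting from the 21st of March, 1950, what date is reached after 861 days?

July 29, 1952

+365 (one year) → Mar 21, 1951 (496 left).
+366 (one year; includes Feb 29, 1952) → Mar 21, 1952 (130 left).
Mar has 31 days: +11 → Apr 1, 1952 (119 left).
Apr has 30 days: +30 → May 1, 1952 (89 left).
May has 31 days: +31 → Jun 1, 1952 (58 left).
Jun has 30 days: +30 → Jul 1, 1952 (28 left).
+28 → Jul 29, 1952.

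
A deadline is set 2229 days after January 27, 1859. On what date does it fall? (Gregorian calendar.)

March 5, 1865

+365 (one year) → Jan 27, 1860 (1864 left).
+366 (one year; includes Feb 29, 1860) → Jan 27, 1861 (1498 left).
+365 (one year) → Jan 27, 1862 (1133 left).
+365 (one year) → Jan 27, 1863 (768 left).
+365 (one year) → Jan 27, 1864 (403 left).
+366 (one year; includes Feb 29, 1864) → Jan 27, 1865 (37 left).
Jan has 31 days: +5 → Feb 1, 1865 (32 left).
Feb has 28 days: +28 → Mar 1, 1865 (4 left).
+4 → Mar 5, 1865.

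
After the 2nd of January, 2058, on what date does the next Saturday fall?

January 5, 2058

Jan 2, 2058 is a Wednesday.
From Wednesday to the next Saturday is 3 days.
Jan 2, 2058 + 3 = Jan 5, 2058.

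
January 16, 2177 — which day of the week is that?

Thursday

Doomsday rule: the anchor day for the 2100s is Sunday. For year 77: 77÷12 = 6 r 5, and 5÷4 = 1, so 6+5+1 = 12.
Sunday + 12 ≡ Friday — that's 2177's doomsday.
In January the doomsday date is Jan 3 (2177 is not a leap year).
Jan 16 is 13 days after Jan 3; 13 mod 7 = 6, so Friday + 6 = Thursday.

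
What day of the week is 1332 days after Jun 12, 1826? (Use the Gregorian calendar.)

Jun 12, 1826 is a Monday.
1332 mod 7 = 2, so 1332 days after a Monday is Monday + 2 = Wednesday.

Wednesday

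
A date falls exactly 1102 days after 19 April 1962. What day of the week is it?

Sunday

First find the weekday of Apr 19, 1962. Doomsday rule: the anchor day for the 1900s is Wednesday. For year 62: 62÷12 = 5 r 2, and 2÷4 = 0, so 5+2+0 = 7.
Wednesday + 7 ≡ Wednesday — that's 1962's doomsday.
In April the doomsday date is Apr 4.
Apr 19 is 15 days after Apr 4; 15 mod 7 = 1, so Wednesday + 1 = Thursday.
1102 mod 7 = 3, so 1102 days after a Thursday is Thursday + 3 = Sunday.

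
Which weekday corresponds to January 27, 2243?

Doomsday rule: the anchor day for the 2200s is Friday. For year 43: 43÷12 = 3 r 7, and 7÷4 = 1, so 3+7+1 = 11.
Friday + 11 ≡ Tuesday — that's 2243's doomsday.
In January the doomsday date is Jan 3 (2243 is not a leap year).
Jan 27 is 24 days after Jan 3; 24 mod 7 = 3, so Tuesday + 3 = Friday.

Friday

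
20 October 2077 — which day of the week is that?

Wednesday

January 1, 2077 is a Friday.
Jan 1, 2077 → Feb 1, 2077: 31 days (January has 31).
Feb 1, 2077 → Mar 1, 2077: 28 days (February has 28).
Mar 1, 2077 → Apr 1, 2077: 31 days (March has 31).
Apr 1, 2077 → May 1, 2077: 30 days (April has 30).
May 1, 2077 → Jun 1, 2077: 31 days (May has 31).
Jun 1, 2077 → Jul 1, 2077: 30 days (June has 30).
Jul 1, 2077 → Aug 1, 2077: 31 days (July has 31).
Aug 1, 2077 → Sep 1, 2077: 31 days (August has 31).
Sep 1, 2077 → Oct 1, 2077: 30 days (September has 30).
Oct 1, 2077 → Oct 20, 2077: 19 days.
Total: 292 days.
292 mod 7 = 5, so Friday + 5 = Wednesday.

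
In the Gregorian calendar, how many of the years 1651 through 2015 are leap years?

88

Multiples of 4 in [1651,2015]: 91.
Of those, multiples of 100: 4 (not leap unless ÷400).
Multiples of 400: 1.
Leap years = 91 − 4 + 1 = 88.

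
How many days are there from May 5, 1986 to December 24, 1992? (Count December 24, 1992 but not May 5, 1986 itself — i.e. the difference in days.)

2425

May 5, 1986 → May 5, 1987: 365 days.
May 5, 1987 → May 5, 1988: 366 days (Feb 29, 1988 is in that span).
May 5, 1988 → May 5, 1989: 365 days.
May 5, 1989 → May 5, 1990: 365 days.
May 5, 1990 → May 5, 1991: 365 days.
May 5, 1991 → May 5, 1992: 366 days (Feb 29, 1992 is in that span).
May 5, 1992 → Jun 5, 1992: 31 days (May has 31).
Jun 5, 1992 → Jul 5, 1992: 30 days (June has 30).
Jul 5, 1992 → Aug 5, 1992: 31 days (July has 31).
Aug 5, 1992 → Sep 5, 1992: 31 days (August has 31).
Sep 5, 1992 → Oct 5, 1992: 30 days (September has 30).
Oct 5, 1992 → Nov 5, 1992: 31 days (October has 31).
Nov 5, 1992 → Dec 5, 1992: 30 days (November has 30).
Dec 5, 1992 → Dec 24, 1992: 19 days.
Total: 2425 days.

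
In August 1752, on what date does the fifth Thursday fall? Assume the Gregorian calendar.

August 1, 1752 is a Tuesday.
The first Thursday is therefore August 3 (2 days later).
The fifth Thursday is 3 + 4×7 = August 31.

August 31, 1752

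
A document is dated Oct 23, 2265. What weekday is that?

Doomsday rule: the anchor day for the 2200s is Friday. For year 65: 65÷12 = 5 r 5, and 5÷4 = 1, so 5+5+1 = 11.
Friday + 11 ≡ Tuesday — that's 2265's doomsday.
In October the doomsday date is Oct 10.
Oct 23 is 13 days after Oct 10; 13 mod 7 = 6, so Tuesday + 6 = Monday.

Monday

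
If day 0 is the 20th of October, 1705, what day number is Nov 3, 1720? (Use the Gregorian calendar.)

5493

Oct 20, 1705 → Oct 20, 1706: 365 days.
Oct 20, 1706 → Oct 20, 1707: 365 days.
Oct 20, 1707 → Oct 20, 1708: 366 days (Feb 29, 1708 is in that span).
Oct 20, 1708 → Oct 20, 1709: 365 days.
Oct 20, 1709 → Oct 20, 1710: 365 days.
Oct 20, 1710 → Oct 20, 1711: 365 days.
Oct 20, 1711 → Oct 20, 1712: 366 days (Feb 29, 1712 is in that span).
Oct 20, 1712 → Oct 20, 1713: 365 days.
Oct 20, 1713 → Oct 20, 1714: 365 days.
Oct 20, 1714 → Oct 20, 1715: 365 days.
Oct 20, 1715 → Oct 20, 1716: 366 days (Feb 29, 1716 is in that span).
Oct 20, 1716 → Oct 20, 1717: 365 days.
Oct 20, 1717 → Oct 20, 1718: 365 days.
Oct 20, 1718 → Oct 20, 1719: 365 days.
Oct 20, 1719 → Nov 20, 1719: 31 days (October has 31).
Nov 20, 1719 → Dec 20, 1719: 30 days (November has 30).
Dec 20, 1719 → Jan 20, 1720: 31 days (December has 31).
Jan 20, 1720 → Feb 20, 1720: 31 days (January has 31).
Feb 20, 1720 → Mar 20, 1720: 29 days (February has 29).
Mar 20, 1720 → Apr 20, 1720: 31 days (March has 31).
Apr 20, 1720 → May 20, 1720: 30 days (April has 30).
May 20, 1720 → Jun 20, 1720: 31 days (May has 31).
Jun 20, 1720 → Jul 20, 1720: 30 days (June has 30).
Jul 20, 1720 → Aug 20, 1720: 31 days (July has 31).
Aug 20, 1720 → Sep 20, 1720: 31 days (August has 31).
Sep 20, 1720 → Oct 20, 1720: 30 days (September has 30).
Oct 20, 1720 → Nov 3, 1720: 14 days.
Total: 5493 days.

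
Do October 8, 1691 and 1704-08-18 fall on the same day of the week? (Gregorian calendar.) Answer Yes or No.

Yes

From Oct 8, 1691 to Aug 18, 1704 is 4697 days.
4697 mod 7 = 0, so they are the same weekday.
(Oct 8, 1691 is a Monday; Aug 18, 1704 is a Monday.)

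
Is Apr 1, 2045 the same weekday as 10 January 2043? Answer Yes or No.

From Jan 10, 2043 to Apr 1, 2045 is 812 days.
812 mod 7 = 0, so they are the same weekday.
(Jan 10, 2043 is a Saturday; Apr 1, 2045 is a Saturday.)

Yes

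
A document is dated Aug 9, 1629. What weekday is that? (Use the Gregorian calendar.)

Thursday

Doomsday rule: the anchor day for the 1600s is Tuesday. For year 29: 29÷12 = 2 r 5, and 5÷4 = 1, so 2+5+1 = 8.
Tuesday + 8 ≡ Wednesday — that's 1629's doomsday.
In August the doomsday date is Aug 8.
Aug 9 is 1 day after Aug 8; 1 mod 7 = 1, so Wednesday + 1 = Thursday.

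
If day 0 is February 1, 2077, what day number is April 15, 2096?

Feb 1, 2077 → Feb 1, 2078: 365 days.
Feb 1, 2078 → Feb 1, 2079: 365 days.
Feb 1, 2079 → Feb 1, 2080: 365 days.
Feb 1, 2080 → Feb 1, 2081: 366 days (Feb 29, 2080 is in that span).
Feb 1, 2081 → Feb 1, 2082: 365 days.
Feb 1, 2082 → Feb 1, 2083: 365 days.
Feb 1, 2083 → Feb 1, 2084: 365 days.
Feb 1, 2084 → Feb 1, 2085: 366 days (Feb 29, 2084 is in that span).
Feb 1, 2085 → Feb 1, 2086: 365 days.
Feb 1, 2086 → Feb 1, 2087: 365 days.
Feb 1, 2087 → Feb 1, 2088: 365 days.
Feb 1, 2088 → Feb 1, 2089: 366 days (Feb 29, 2088 is in that span).
Feb 1, 2089 → Feb 1, 2090: 365 days.
Feb 1, 2090 → Feb 1, 2091: 365 days.
Feb 1, 2091 → Feb 1, 2092: 365 days.
Feb 1, 2092 → Feb 1, 2093: 366 days (Feb 29, 2092 is in that span).
Feb 1, 2093 → Feb 1, 2094: 365 days.
Feb 1, 2094 → Feb 1, 2095: 365 days.
Feb 1, 2095 → Feb 1, 2096: 365 days.
Feb 1, 2096 → Mar 1, 2096: 29 days (February has 29).
Mar 1, 2096 → Apr 1, 2096: 31 days (March has 31).
Apr 1, 2096 → Apr 15, 2096: 14 days.
Total: 7013 days.

7013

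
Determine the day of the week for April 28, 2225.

Thursday

Doomsday rule: the anchor day for the 2200s is Friday. For year 25: 25÷12 = 2 r 1, and 1÷4 = 0, so 2+1+0 = 3.
Friday + 3 ≡ Monday — that's 2225's doomsday.
In April the doomsday date is Apr 4.
Apr 28 is 24 days after Apr 4; 24 mod 7 = 3, so Monday + 3 = Thursday.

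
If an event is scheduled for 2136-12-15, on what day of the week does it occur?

Saturday

Doomsday rule: the anchor day for the 2100s is Sunday. For year 36: 36÷12 = 3 r 0, and 0÷4 = 0, so 3+0+0 = 3.
Sunday + 3 ≡ Wednesday — that's 2136's doomsday.
In December the doomsday date is Dec 12.
Dec 15 is 3 days after Dec 12; 3 mod 7 = 3, so Wednesday + 3 = Saturday.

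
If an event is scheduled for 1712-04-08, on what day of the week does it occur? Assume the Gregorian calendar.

Doomsday rule: the anchor day for the 1700s is Sunday. For year 12: 12÷12 = 1 r 0, and 0÷4 = 0, so 1+0+0 = 1.
Sunday + 1 ≡ Monday — that's 1712's doomsday.
In April the doomsday date is Apr 4.
Apr 8 is 4 days after Apr 4; 4 mod 7 = 4, so Monday + 4 = Friday.

Friday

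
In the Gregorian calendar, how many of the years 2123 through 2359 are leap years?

57

Multiples of 4 in [2123,2359]: 59.
Of those, multiples of 100: 2 (not leap unless ÷400).
Multiples of 400: 0.
Leap years = 59 − 2 + 0 = 57.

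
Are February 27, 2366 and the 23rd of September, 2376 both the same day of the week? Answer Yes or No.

From Feb 27, 2366 to Sep 23, 2376 is 3861 days.
3861 mod 7 = 4, so they are different weekdays.
(Feb 27, 2366 is a Sunday; Sep 23, 2376 is a Thursday.)

No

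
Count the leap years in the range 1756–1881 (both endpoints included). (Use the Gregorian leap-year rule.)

31

Multiples of 4 in [1756,1881]: 32.
Of those, multiples of 100: 1 (not leap unless ÷400).
Multiples of 400: 0.
Leap years = 32 − 1 + 0 = 31.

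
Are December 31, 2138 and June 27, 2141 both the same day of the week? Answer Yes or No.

From Dec 31, 2138 to Jun 27, 2141 is 909 days.
909 mod 7 = 6, so they are different weekdays.
(Dec 31, 2138 is a Wednesday; Jun 27, 2141 is a Tuesday.)

No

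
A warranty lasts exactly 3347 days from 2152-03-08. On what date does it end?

May 7, 2161

+365 (one year) → Mar 8, 2153 (2982 left).
+365 (one year) → Mar 8, 2154 (2617 left).
+365 (one year) → Mar 8, 2155 (2252 left).
+366 (one year; includes Feb 29, 2156) → Mar 8, 2156 (1886 left).
+365 (one year) → Mar 8, 2157 (1521 left).
+365 (one year) → Mar 8, 2158 (1156 left).
+365 (one year) → Mar 8, 2159 (791 left).
+366 (one year; includes Feb 29, 2160) → Mar 8, 2160 (425 left).
+365 (one year) → Mar 8, 2161 (60 left).
Mar has 31 days: +24 → Apr 1, 2161 (36 left).
Apr has 30 days: +30 → May 1, 2161 (6 left).
+6 → May 7, 2161.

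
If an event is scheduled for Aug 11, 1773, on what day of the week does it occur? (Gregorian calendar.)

Doomsday rule: the anchor day for the 1700s is Sunday. For year 73: 73÷12 = 6 r 1, and 1÷4 = 0, so 6+1+0 = 7.
Sunday + 7 ≡ Sunday — that's 1773's doomsday.
In August the doomsday date is Aug 8.
Aug 11 is 3 days after Aug 8; 3 mod 7 = 3, so Sunday + 3 = Wednesday.

Wednesday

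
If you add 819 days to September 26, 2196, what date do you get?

+365 (one year) → Sep 26, 2197 (454 left).
+365 (one year) → Sep 26, 2198 (89 left).
Sep has 30 days: +5 → Oct 1, 2198 (84 left).
Oct has 31 days: +31 → Nov 1, 2198 (53 left).
Nov has 30 days: +30 → Dec 1, 2198 (23 left).
+23 → Dec 24, 2198.

December 24, 2198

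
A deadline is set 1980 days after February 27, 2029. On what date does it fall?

+365 (one year) → Feb 27, 2030 (1615 left).
+365 (one year) → Feb 27, 2031 (1250 left).
+365 (one year) → Feb 27, 2032 (885 left).
+366 (one year; includes Feb 29, 2032) → Feb 27, 2033 (519 left).
+365 (one year) → Feb 27, 2034 (154 left).
Feb has 28 days: +2 → Mar 1, 2034 (152 left).
Mar has 31 days: +31 → Apr 1, 2034 (121 left).
Apr has 30 days: +30 → May 1, 2034 (91 left).
May has 31 days: +31 → Jun 1, 2034 (60 left).
Jun has 30 days: +30 → Jul 1, 2034 (30 left).
+30 → Jul 31, 2034.

July 31, 2034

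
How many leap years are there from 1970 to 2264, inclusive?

Multiples of 4 in [1970,2264]: 74.
Of those, multiples of 100: 3 (not leap unless ÷400).
Multiples of 400: 1.
Leap years = 74 − 3 + 1 = 72.

72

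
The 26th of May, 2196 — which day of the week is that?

Thursday

Doomsday rule: the anchor day for the 2100s is Sunday. For year 96: 96÷12 = 8 r 0, and 0÷4 = 0, so 8+0+0 = 8.
Sunday + 8 ≡ Monday — that's 2196's doomsday.
In May the doomsday date is May 9.
May 26 is 17 days after May 9; 17 mod 7 = 3, so Monday + 3 = Thursday.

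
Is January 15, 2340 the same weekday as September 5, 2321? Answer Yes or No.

From Sep 5, 2321 to Jan 15, 2340 is 6706 days.
6706 mod 7 = 0, so they are the same weekday.
(Sep 5, 2321 is a Monday; Jan 15, 2340 is a Monday.)

Yes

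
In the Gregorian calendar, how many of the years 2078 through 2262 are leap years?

Multiples of 4 in [2078,2262]: 46.
Of those, multiples of 100: 2 (not leap unless ÷400).
Multiples of 400: 0.
Leap years = 46 − 2 + 0 = 44.

44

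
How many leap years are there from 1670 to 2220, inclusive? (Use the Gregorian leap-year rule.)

133

Multiples of 4 in [1670,2220]: 138.
Of those, multiples of 100: 6 (not leap unless ÷400).
Multiples of 400: 1.
Leap years = 138 − 6 + 1 = 133.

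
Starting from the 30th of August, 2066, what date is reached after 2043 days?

April 3, 2072

+365 (one year) → Aug 30, 2067 (1678 left).
+366 (one year; includes Feb 29, 2068) → Aug 30, 2068 (1312 left).
+365 (one year) → Aug 30, 2069 (947 left).
+365 (one year) → Aug 30, 2070 (582 left).
+365 (one year) → Aug 30, 2071 (217 left).
Aug has 31 days: +2 → Sep 1, 2071 (215 left).
Sep has 30 days: +30 → Oct 1, 2071 (185 left).
Oct has 31 days: +31 → Nov 1, 2071 (154 left).
Nov has 30 days: +30 → Dec 1, 2071 (124 left).
Dec has 31 days: +31 → Jan 1, 2072 (93 left).
Jan has 31 days: +31 → Feb 1, 2072 (62 left).
Feb has 29 days: +29 → Mar 1, 2072 (33 left).
Mar has 31 days: +31 → Apr 1, 2072 (2 left).
+2 → Apr 3, 2072.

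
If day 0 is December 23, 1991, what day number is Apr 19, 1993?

483

Dec 23, 1991 → Dec 23, 1992: 366 days (Feb 29, 1992 is in that span).
Dec 23, 1992 → Jan 23, 1993: 31 days (December has 31).
Jan 23, 1993 → Feb 23, 1993: 31 days (January has 31).
Feb 23, 1993 → Mar 23, 1993: 28 days (February has 28).
Mar 23, 1993 → Apr 19, 1993: 27 days.
Total: 483 days.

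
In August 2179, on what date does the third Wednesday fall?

August 1, 2179 is a Sunday.
The first Wednesday is therefore August 4 (3 days later).
The third Wednesday is 4 + 2×7 = August 18.

August 18, 2179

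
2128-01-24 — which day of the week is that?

Doomsday rule: the anchor day for the 2100s is Sunday. For year 28: 28÷12 = 2 r 4, and 4÷4 = 1, so 2+4+1 = 7.
Sunday + 7 ≡ Sunday — that's 2128's doomsday.
In January the doomsday date is Jan 4 (2128 is a leap year (divisible by 4)).
Jan 24 is 20 days after Jan 4; 20 mod 7 = 6, so Sunday + 6 = Saturday.

Saturday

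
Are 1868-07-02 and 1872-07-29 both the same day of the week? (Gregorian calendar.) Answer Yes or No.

From Jul 2, 1868 to Jul 29, 1872 is 1488 days.
1488 mod 7 = 4, so they are different weekdays.
(Jul 2, 1868 is a Thursday; Jul 29, 1872 is a Monday.)

No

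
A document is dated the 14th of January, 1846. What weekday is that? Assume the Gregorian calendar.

Doomsday rule: the anchor day for the 1800s is Friday. For year 46: 46÷12 = 3 r 10, and 10÷4 = 2, so 3+10+2 = 15.
Friday + 15 ≡ Saturday — that's 1846's doomsday.
In January the doomsday date is Jan 3 (1846 is not a leap year).
Jan 14 is 11 days after Jan 3; 11 mod 7 = 4, so Saturday + 4 = Wednesday.

Wednesday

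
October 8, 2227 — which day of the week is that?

Monday

Doomsday rule: the anchor day for the 2200s is Friday. For year 27: 27÷12 = 2 r 3, and 3÷4 = 0, so 2+3+0 = 5.
Friday + 5 ≡ Wednesday — that's 2227's doomsday.
In October the doomsday date is Oct 10.
Oct 8 is 2 days before Oct 10; 2 mod 7 = 2, so Wednesday − 2 = Monday.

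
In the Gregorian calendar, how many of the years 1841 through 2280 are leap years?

Multiples of 4 in [1841,2280]: 110.
Of those, multiples of 100: 4 (not leap unless ÷400).
Multiples of 400: 1.
Leap years = 110 − 4 + 1 = 107.

107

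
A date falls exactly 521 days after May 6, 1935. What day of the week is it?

First find the weekday of May 6, 1935. Doomsday rule: the anchor day for the 1900s is Wednesday. For year 35: 35÷12 = 2 r 11, and 11÷4 = 2, so 2+11+2 = 15.
Wednesday + 15 ≡ Thursday — that's 1935's doomsday.
In May the doomsday date is May 9.
May 6 is 3 days before May 9; 3 mod 7 = 3, so Thursday − 3 = Monday.
521 mod 7 = 3, so 521 days after a Monday is Monday + 3 = Thursday.

Thursday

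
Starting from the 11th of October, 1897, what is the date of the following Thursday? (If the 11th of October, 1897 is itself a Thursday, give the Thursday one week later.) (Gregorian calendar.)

October 14, 1897

Oct 11, 1897 is a Monday.
From Monday to the next Thursday is 3 days.
Oct 11, 1897 + 3 = Oct 14, 1897.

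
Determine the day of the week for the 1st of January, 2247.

January 1, 2247 is a Friday.
Total: 0 days.
0 mod 7 = 0, so Friday + 0 = Friday.

Friday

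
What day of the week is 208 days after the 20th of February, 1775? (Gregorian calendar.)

First find the weekday of Feb 20, 1775. Doomsday rule: the anchor day for the 1700s is Sunday. For year 75: 75÷12 = 6 r 3, and 3÷4 = 0, so 6+3+0 = 9.
Sunday + 9 ≡ Tuesday — that's 1775's doomsday.
In February the doomsday date is Feb 28 (1775 is not a leap year).
Feb 20 is 8 days before Feb 28; 8 mod 7 = 1, so Tuesday − 1 = Monday.
208 mod 7 = 5, so 208 days after a Monday is Monday + 5 = Saturday.

Saturday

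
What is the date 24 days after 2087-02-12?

Feb has 28 days: +17 → Mar 1, 2087 (7 left).
+7 → Mar 8, 2087.

March 8, 2087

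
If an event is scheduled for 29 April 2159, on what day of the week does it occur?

Sunday

Doomsday rule: the anchor day for the 2100s is Sunday. For year 59: 59÷12 = 4 r 11, and 11÷4 = 2, so 4+11+2 = 17.
Sunday + 17 ≡ Wednesday — that's 2159's doomsday.
In April the doomsday date is Apr 4.
Apr 29 is 25 days after Apr 4; 25 mod 7 = 4, so Wednesday + 4 = Sunday.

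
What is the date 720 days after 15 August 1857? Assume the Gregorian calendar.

+365 (one year) → Aug 15, 1858 (355 left).
Aug has 31 days: +17 → Sep 1, 1858 (338 left).
Sep has 30 days: +30 → Oct 1, 1858 (308 left).
Oct has 31 days: +31 → Nov 1, 1858 (277 left).
Nov has 30 days: +30 → Dec 1, 1858 (247 left).
Dec has 31 days: +31 → Jan 1, 1859 (216 left).
Jan has 31 days: +31 → Feb 1, 1859 (185 left).
Feb has 28 days: +28 → Mar 1, 1859 (157 left).
Mar has 31 days: +31 → Apr 1, 1859 (126 left).
Apr has 30 days: +30 → May 1, 1859 (96 left).
May has 31 days: +31 → Jun 1, 1859 (65 left).
Jun has 30 days: +30 → Jul 1, 1859 (35 left).
Jul has 31 days: +31 → Aug 1, 1859 (4 left).
+4 → Aug 5, 1859.

August 5, 1859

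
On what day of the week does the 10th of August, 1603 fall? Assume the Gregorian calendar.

Sunday

Doomsday rule: the anchor day for the 1600s is Tuesday. For year 03: 3÷12 = 0 r 3, and 3÷4 = 0, so 0+3+0 = 3.
Tuesday + 3 ≡ Friday — that's 1603's doomsday.
In August the doomsday date is Aug 8.
Aug 10 is 2 days after Aug 8; 2 mod 7 = 2, so Friday + 2 = Sunday.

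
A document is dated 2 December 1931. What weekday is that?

January 1, 1931 is a Thursday.
Jan 1, 1931 → Feb 1, 1931: 31 days (January has 31).
Feb 1, 1931 → Mar 1, 1931: 28 days (February has 28).
Mar 1, 1931 → Apr 1, 1931: 31 days (March has 31).
Apr 1, 1931 → May 1, 1931: 30 days (April has 30).
May 1, 1931 → Jun 1, 1931: 31 days (May has 31).
Jun 1, 1931 → Jul 1, 1931: 30 days (June has 30).
Jul 1, 1931 → Aug 1, 1931: 31 days (July has 31).
Aug 1, 1931 → Sep 1, 1931: 31 days (August has 31).
Sep 1, 1931 → Oct 1, 1931: 30 days (September has 30).
Oct 1, 1931 → Nov 1, 1931: 31 days (October has 31).
Nov 1, 1931 → Dec 1, 1931: 30 days (November has 30).
Dec 1, 1931 → Dec 2, 1931: 1 days.
Total: 335 days.
335 mod 7 = 6, so Thursday + 6 = Wednesday.

Wednesday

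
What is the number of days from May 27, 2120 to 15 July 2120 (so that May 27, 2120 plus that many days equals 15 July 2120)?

49

May 27, 2120 → Jun 27, 2120: 31 days (May has 31).
Jun 27, 2120 → Jul 15, 2120: 18 days.
Total: 49 days.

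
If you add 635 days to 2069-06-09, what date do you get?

March 6, 2071

+365 (one year) → Jun 9, 2070 (270 left).
Jun has 30 days: +22 → Jul 1, 2070 (248 left).
Jul has 31 days: +31 → Aug 1, 2070 (217 left).
Aug has 31 days: +31 → Sep 1, 2070 (186 left).
Sep has 30 days: +30 → Oct 1, 2070 (156 left).
Oct has 31 days: +31 → Nov 1, 2070 (125 left).
Nov has 30 days: +30 → Dec 1, 2070 (95 left).
Dec has 31 days: +31 → Jan 1, 2071 (64 left).
Jan has 31 days: +31 → Feb 1, 2071 (33 left).
Feb has 28 days: +28 → Mar 1, 2071 (5 left).
+5 → Mar 6, 2071.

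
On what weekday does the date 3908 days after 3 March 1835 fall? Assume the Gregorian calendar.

First find the weekday of Mar 3, 1835. Doomsday rule: the anchor day for the 1800s is Friday. For year 35: 35÷12 = 2 r 11, and 11÷4 = 2, so 2+11+2 = 15.
Friday + 15 ≡ Saturday — that's 1835's doomsday.
In March the doomsday date is Mar 14.
Mar 3 is 11 days before Mar 14; 11 mod 7 = 4, so Saturday − 4 = Tuesday.
3908 mod 7 = 2, so 3908 days after a Tuesday is Tuesday + 2 = Thursday.

Thursday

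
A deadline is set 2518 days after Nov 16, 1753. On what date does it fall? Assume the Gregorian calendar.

October 8, 1760

+365 (one year) → Nov 16, 1754 (2153 left).
+365 (one year) → Nov 16, 1755 (1788 left).
+366 (one year; includes Feb 29, 1756) → Nov 16, 1756 (1422 left).
+365 (one year) → Nov 16, 1757 (1057 left).
+365 (one year) → Nov 16, 1758 (692 left).
+365 (one year) → Nov 16, 1759 (327 left).
Nov has 30 days: +15 → Dec 1, 1759 (312 left).
Dec has 31 days: +31 → Jan 1, 1760 (281 left).
Jan has 31 days: +31 → Feb 1, 1760 (250 left).
Feb has 29 days: +29 → Mar 1, 1760 (221 left).
Mar has 31 days: +31 → Apr 1, 1760 (190 left).
Apr has 30 days: +30 → May 1, 1760 (160 left).
May has 31 days: +31 → Jun 1, 1760 (129 left).
Jun has 30 days: +30 → Jul 1, 1760 (99 left).
Jul has 31 days: +31 → Aug 1, 1760 (68 left).
Aug has 31 days: +31 → Sep 1, 1760 (37 left).
Sep has 30 days: +30 → Oct 1, 1760 (7 left).
+7 → Oct 8, 1760.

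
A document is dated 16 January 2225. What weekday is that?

Doomsday rule: the anchor day for the 2200s is Friday. For year 25: 25÷12 = 2 r 1, and 1÷4 = 0, so 2+1+0 = 3.
Friday + 3 ≡ Monday — that's 2225's doomsday.
In January the doomsday date is Jan 3 (2225 is not a leap year).
Jan 16 is 13 days after Jan 3; 13 mod 7 = 6, so Monday + 6 = Sunday.

Sunday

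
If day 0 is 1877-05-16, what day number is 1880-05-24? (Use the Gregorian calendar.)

May 16, 1877 → May 16, 1878: 365 days.
May 16, 1878 → May 16, 1879: 365 days.
May 16, 1879 → Jun 16, 1879: 31 days (May has 31).
Jun 16, 1879 → Jul 16, 1879: 30 days (June has 30).
Jul 16, 1879 → Aug 16, 1879: 31 days (July has 31).
Aug 16, 1879 → Sep 16, 1879: 31 days (August has 31).
Sep 16, 1879 → Oct 16, 1879: 30 days (September has 30).
Oct 16, 1879 → Nov 16, 1879: 31 days (October has 31).
Nov 16, 1879 → Dec 16, 1879: 30 days (November has 30).
Dec 16, 1879 → Jan 16, 1880: 31 days (December has 31).
Jan 16, 1880 → Feb 16, 1880: 31 days (January has 31).
Feb 16, 1880 → Mar 16, 1880: 29 days (February has 29).
Mar 16, 1880 → Apr 16, 1880: 31 days (March has 31).
Apr 16, 1880 → May 16, 1880: 30 days (April has 30).
May 16, 1880 → May 24, 1880: 8 days.
Total: 1104 days.

1104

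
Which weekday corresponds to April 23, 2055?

Doomsday rule: the anchor day for the 2000s is Tuesday. For year 55: 55÷12 = 4 r 7, and 7÷4 = 1, so 4+7+1 = 12.
Tuesday + 12 ≡ Sunday — that's 2055's doomsday.
In April the doomsday date is Apr 4.
Apr 23 is 19 days after Apr 4; 19 mod 7 = 5, so Sunday + 5 = Friday.

Friday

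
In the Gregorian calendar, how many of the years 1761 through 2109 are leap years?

Multiples of 4 in [1761,2109]: 87.
Of those, multiples of 100: 4 (not leap unless ÷400).
Multiples of 400: 1.
Leap years = 87 − 4 + 1 = 84.

84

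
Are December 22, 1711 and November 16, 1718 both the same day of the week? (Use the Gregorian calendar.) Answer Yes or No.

From Dec 22, 1711 to Nov 16, 1718 is 2521 days.
2521 mod 7 = 1, so they are different weekdays.
(Dec 22, 1711 is a Tuesday; Nov 16, 1718 is a Wednesday.)

No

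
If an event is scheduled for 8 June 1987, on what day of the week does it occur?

Monday

Doomsday rule: the anchor day for the 1900s is Wednesday. For year 87: 87÷12 = 7 r 3, and 3÷4 = 0, so 7+3+0 = 10.
Wednesday + 10 ≡ Saturday — that's 1987's doomsday.
In June the doomsday date is Jun 6.
Jun 8 is 2 days after Jun 6; 2 mod 7 = 2, so Saturday + 2 = Monday.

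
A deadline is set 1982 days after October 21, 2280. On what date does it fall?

+365 (one year) → Oct 21, 2281 (1617 left).
+365 (one year) → Oct 21, 2282 (1252 left).
+365 (one year) → Oct 21, 2283 (887 left).
+366 (one year; includes Feb 29, 2284) → Oct 21, 2284 (521 left).
+365 (one year) → Oct 21, 2285 (156 left).
Oct has 31 days: +11 → Nov 1, 2285 (145 left).
Nov has 30 days: +30 → Dec 1, 2285 (115 left).
Dec has 31 days: +31 → Jan 1, 2286 (84 left).
Jan has 31 days: +31 → Feb 1, 2286 (53 left).
Feb has 28 days: +28 → Mar 1, 2286 (25 left).
+25 → Mar 26, 2286.

March 26, 2286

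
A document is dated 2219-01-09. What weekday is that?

Saturday

Doomsday rule: the anchor day for the 2200s is Friday. For year 19: 19÷12 = 1 r 7, and 7÷4 = 1, so 1+7+1 = 9.
Friday + 9 ≡ Sunday — that's 2219's doomsday.
In January the doomsday date is Jan 3 (2219 is not a leap year).
Jan 9 is 6 days after Jan 3; 6 mod 7 = 6, so Sunday + 6 = Saturday.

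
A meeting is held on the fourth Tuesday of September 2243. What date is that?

September 1, 2243 is a Friday.
The first Tuesday is therefore September 5 (4 days later).
The fourth Tuesday is 5 + 3×7 = September 26.

September 26, 2243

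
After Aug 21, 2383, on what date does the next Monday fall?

Aug 21, 2383 is a Sunday.
From Sunday to the next Monday is 1 day.
Aug 21, 2383 + 1 = Aug 22, 2383.

August 22, 2383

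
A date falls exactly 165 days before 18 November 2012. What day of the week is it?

Wednesday

Nov 18, 2012 is a Sunday.
165 mod 7 = 4, so 165 days before a Sunday is Sunday − 4 = Wednesday.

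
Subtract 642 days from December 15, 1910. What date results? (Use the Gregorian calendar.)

−365 (one year) → Dec 15, 1909 (277 left).
−15 → Nov 30, 1909 (end of Nov, 30 days; 262 left).
−30 → Oct 31, 1909 (end of Oct, 31 days; 232 left).
−31 → Sep 30, 1909 (end of Sep, 30 days; 201 left).
−30 → Aug 31, 1909 (end of Aug, 31 days; 171 left).
−31 → Jul 31, 1909 (end of Jul, 31 days; 140 left).
−31 → Jun 30, 1909 (end of Jun, 30 days; 109 left).
−30 → May 31, 1909 (end of May, 31 days; 79 left).
−31 → Apr 30, 1909 (end of Apr, 30 days; 48 left).
−30 → Mar 31, 1909 (end of Mar, 31 days; 18 left).
−18 → Mar 13, 1909.

March 13, 1909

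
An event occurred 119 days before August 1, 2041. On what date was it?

−1 → Jul 31, 2041 (end of Jul, 31 days; 118 left).
−31 → Jun 30, 2041 (end of Jun, 30 days; 87 left).
−30 → May 31, 2041 (end of May, 31 days; 57 left).
−31 → Apr 30, 2041 (end of Apr, 30 days; 26 left).
−26 → Apr 4, 2041.

April 4, 2041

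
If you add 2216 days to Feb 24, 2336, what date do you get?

+366 (one year; includes Feb 29, 2336) → Feb 24, 2337 (1850 left).
+365 (one year) → Feb 24, 2338 (1485 left).
+365 (one year) → Feb 24, 2339 (1120 left).
+365 (one year) → Feb 24, 2340 (755 left).
+366 (one year; includes Feb 29, 2340) → Feb 24, 2341 (389 left).
Feb has 28 days: +5 → Mar 1, 2341 (384 left).
Mar has 31 days: +31 → Apr 1, 2341 (353 left).
Apr has 30 days: +30 → May 1, 2341 (323 left).
May has 31 days: +31 → Jun 1, 2341 (292 left).
Jun has 30 days: +30 → Jul 1, 2341 (262 left).
Jul has 31 days: +31 → Aug 1, 2341 (231 left).
Aug has 31 days: +31 → Sep 1, 2341 (200 left).
Sep has 30 days: +30 → Oct 1, 2341 (170 left).
Oct has 31 days: +31 → Nov 1, 2341 (139 left).
Nov has 30 days: +30 → Dec 1, 2341 (109 left).
Dec has 31 days: +31 → Jan 1, 2342 (78 left).
Jan has 31 days: +31 → Feb 1, 2342 (47 left).
Feb has 28 days: +28 → Mar 1, 2342 (19 left).
+19 → Mar 20, 2342.

March 20, 2342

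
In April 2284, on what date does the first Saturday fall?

April 1, 2284 is a Tuesday.
The first Saturday is therefore April 5 (4 days later).

April 5, 2284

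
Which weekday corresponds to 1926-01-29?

January 1, 1926 is a Friday.
Jan 1, 1926 → Jan 29, 1926: 28 days.
Total: 28 days.
28 mod 7 = 0, so Friday + 0 = Friday.

Friday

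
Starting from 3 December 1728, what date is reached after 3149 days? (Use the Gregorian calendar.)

+365 (one year) → Dec 3, 1729 (2784 left).
+365 (one year) → Dec 3, 1730 (2419 left).
+365 (one year) → Dec 3, 1731 (2054 left).
+366 (one year; includes Feb 29, 1732) → Dec 3, 1732 (1688 left).
+365 (one year) → Dec 3, 1733 (1323 left).
+365 (one year) → Dec 3, 1734 (958 left).
+365 (one year) → Dec 3, 1735 (593 left).
+366 (one year; includes Feb 29, 1736) → Dec 3, 1736 (227 left).
Dec has 31 days: +29 → Jan 1, 1737 (198 left).
Jan has 31 days: +31 → Feb 1, 1737 (167 left).
Feb has 28 days: +28 → Mar 1, 1737 (139 left).
Mar has 31 days: +31 → Apr 1, 1737 (108 left).
Apr has 30 days: +30 → May 1, 1737 (78 left).
May has 31 days: +31 → Jun 1, 1737 (47 left).
Jun has 30 days: +30 → Jul 1, 1737 (17 left).
+17 → Jul 18, 1737.

July 18, 1737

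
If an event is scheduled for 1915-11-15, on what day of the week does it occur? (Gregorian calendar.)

Doomsday rule: the anchor day for the 1900s is Wednesday. For year 15: 15÷12 = 1 r 3, and 3÷4 = 0, so 1+3+0 = 4.
Wednesday + 4 ≡ Sunday — that's 1915's doomsday.
In November the doomsday date is Nov 7.
Nov 15 is 8 days after Nov 7; 8 mod 7 = 1, so Sunday + 1 = Monday.

Monday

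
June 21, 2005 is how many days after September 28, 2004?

266

Sep 28, 2004 → Oct 28, 2004: 30 days (September has 30).
Oct 28, 2004 → Nov 28, 2004: 31 days (October has 31).
Nov 28, 2004 → Dec 28, 2004: 30 days (November has 30).
Dec 28, 2004 → Jan 28, 2005: 31 days (December has 31).
Jan 28, 2005 → Feb 28, 2005: 31 days (January has 31).
Feb 28, 2005 → Mar 28, 2005: 28 days (February has 28).
Mar 28, 2005 → Apr 28, 2005: 31 days (March has 31).
Apr 28, 2005 → May 28, 2005: 30 days (April has 30).
May 28, 2005 → Jun 21, 2005: 24 days.
Total: 266 days.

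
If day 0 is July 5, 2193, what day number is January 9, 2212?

6761

Jul 5, 2193 → Jul 5, 2194: 365 days.
Jul 5, 2194 → Jul 5, 2195: 365 days.
Jul 5, 2195 → Jul 5, 2196: 366 days (Feb 29, 2196 is in that span).
Jul 5, 2196 → Jul 5, 2197: 365 days.
Jul 5, 2197 → Jul 5, 2198: 365 days.
Jul 5, 2198 → Jul 5, 2199: 365 days.
Jul 5, 2199 → Jul 5, 2200: 365 days.
Jul 5, 2200 → Jul 5, 2201: 365 days.
Jul 5, 2201 → Jul 5, 2202: 365 days.
Jul 5, 2202 → Jul 5, 2203: 365 days.
Jul 5, 2203 → Jul 5, 2204: 366 days (Feb 29, 2204 is in that span).
Jul 5, 2204 → Jul 5, 2205: 365 days.
Jul 5, 2205 → Jul 5, 2206: 365 days.
Jul 5, 2206 → Jul 5, 2207: 365 days.
Jul 5, 2207 → Jul 5, 2208: 366 days (Feb 29, 2208 is in that span).
Jul 5, 2208 → Jul 5, 2209: 365 days.
Jul 5, 2209 → Jul 5, 2210: 365 days.
Jul 5, 2210 → Jul 5, 2211: 365 days.
Jul 5, 2211 → Aug 5, 2211: 31 days (July has 31).
Aug 5, 2211 → Sep 5, 2211: 31 days (August has 31).
Sep 5, 2211 → Oct 5, 2211: 30 days (September has 30).
Oct 5, 2211 → Nov 5, 2211: 31 days (October has 31).
Nov 5, 2211 → Dec 5, 2211: 30 days (November has 30).
Dec 5, 2211 → Jan 5, 2212: 31 days (December has 31).
Jan 5, 2212 → Jan 9, 2212: 4 days.
Total: 6761 days.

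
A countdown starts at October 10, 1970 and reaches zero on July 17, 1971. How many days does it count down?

Oct 10, 1970 → Nov 10, 1970: 31 days (October has 31).
Nov 10, 1970 → Dec 10, 1970: 30 days (November has 30).
Dec 10, 1970 → Jan 10, 1971: 31 days (December has 31).
Jan 10, 1971 → Feb 10, 1971: 31 days (January has 31).
Feb 10, 1971 → Mar 10, 1971: 28 days (February has 28).
Mar 10, 1971 → Apr 10, 1971: 31 days (March has 31).
Apr 10, 1971 → May 10, 1971: 30 days (April has 30).
May 10, 1971 → Jun 10, 1971: 31 days (May has 31).
Jun 10, 1971 → Jul 10, 1971: 30 days (June has 30).
Jul 10, 1971 → Jul 17, 1971: 7 days.
Total: 280 days.

280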